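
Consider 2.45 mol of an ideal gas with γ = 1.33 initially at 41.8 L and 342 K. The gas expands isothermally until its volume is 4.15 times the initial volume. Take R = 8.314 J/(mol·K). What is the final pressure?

40.2 kPa

P₁ = nRT₁/V₁ = 2.45×8.314×342/41.8 = 167 kPa.
Isothermal: T stays 342 K; PV = const ⇒ V₂ = 173 L, P₂ = 40.2 kPa.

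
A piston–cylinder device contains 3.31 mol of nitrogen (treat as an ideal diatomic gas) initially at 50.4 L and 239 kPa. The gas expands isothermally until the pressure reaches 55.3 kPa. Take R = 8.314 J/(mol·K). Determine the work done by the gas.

17600 J

T₁ = P₁V₁/(nR) = 239×50.4/(3.31×8.314) = 438 K.
Isothermal: T stays 438 K; PV = const ⇒ V₂ = 218 L, P₂ = 55.3 kPa.
W = nRT ln(V₂/V₁) = 3.31×8.314×438×ln(4.32) = 17600 J.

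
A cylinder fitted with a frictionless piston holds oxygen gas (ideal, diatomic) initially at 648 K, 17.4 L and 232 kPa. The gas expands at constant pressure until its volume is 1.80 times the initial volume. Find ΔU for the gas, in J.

8070 J

n = P₁V₁/(RT₁) = 232×17.4/(8.314×648) = 0.749 mol.
Isobaric: P stays 232 kPa; V/T = const ⇒ T₂ = 1170 K, V₂ = 31.3 L.
For an ideal gas ΔU = nCvΔT with Cv = (5/2)R = 20.8 J/(mol·K).
ΔU = 0.749×20.8×(1170−648) = 8070 J.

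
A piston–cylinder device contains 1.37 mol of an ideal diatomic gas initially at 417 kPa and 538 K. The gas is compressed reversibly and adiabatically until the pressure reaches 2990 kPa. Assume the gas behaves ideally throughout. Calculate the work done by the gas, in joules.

-11600 J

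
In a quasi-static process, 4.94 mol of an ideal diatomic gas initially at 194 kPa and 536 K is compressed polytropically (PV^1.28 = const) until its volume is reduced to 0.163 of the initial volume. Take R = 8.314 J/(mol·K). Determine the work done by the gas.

V₁ = nRT₁/P₁ = 4.94×8.314×536/194 = 113 L.
Polytropic n=1.28: T₂ = T₁(V₁/V₂)^(n−1) = 536×(6.13)^0.28 = 891 K; P₂ = P₁(V₁/V₂)^n = 1980 kPa.
W = (P₁V₁−P₂V₂)/(n−1) = (194×113−1980×18.5)/0.28 = -52000 J.

-52000 J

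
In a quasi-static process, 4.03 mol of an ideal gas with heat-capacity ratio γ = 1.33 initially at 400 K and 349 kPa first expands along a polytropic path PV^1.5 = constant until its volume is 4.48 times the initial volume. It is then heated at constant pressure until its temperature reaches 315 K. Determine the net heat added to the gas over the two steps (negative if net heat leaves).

V₁ = nRT₁/P₁ = 4.03×8.314×400/349 = 38.4 L.
Step 1 — Polytropic n=1.5: T₂ = T₁(V₁/V₂)^(n−1) = 400×(0.223)^0.50 = 189 K; P₂ = P₁(V₁/V₂)^n = 36.8 kPa.
W = (P₁V₁−P₂V₂)/(n−1) = (349×38.4−36.8×172)/0.50 = 14100 J.
ΔU = nCvΔT = 4.03×25.2×(189−400) = -21400 J.
Q = ΔU + W = -7280 J.
State after step 1: P = 36.8 kPa, V = 172 L, T = 189 K.
Step 2 — Isobaric: P stays 36.8 kPa; V/T = const ⇒ T₂ = 315 K, V₂ = 287 L.
W = PΔV = 36.8×(287−172) kPa·L = 4220 J.
ΔU = nCvΔT = 4.03×25.2×(315−189) = 12800 J.
Q = ΔU + W = nCpΔT = 17000 J.
Net over both steps: W = 18400 J, Q = 9730 J, ΔU = -8630 J.

9730 J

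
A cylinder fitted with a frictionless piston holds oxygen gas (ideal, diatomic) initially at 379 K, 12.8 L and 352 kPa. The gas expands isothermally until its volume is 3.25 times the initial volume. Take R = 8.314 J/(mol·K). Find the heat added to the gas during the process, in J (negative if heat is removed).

5310 J

n = P₁V₁/(RT₁) = 352×12.8/(8.314×379) = 1.43 mol.
Isothermal: T stays 379 K; PV = const ⇒ V₂ = 41.6 L, P₂ = 108 kPa.
ΔU = 0 (ideal gas, T constant).
W = nRT ln(V₂/V₁) = 1.43×8.314×379×ln(3.25) = 5310 J.
Q = ΔU + W = 5310 J.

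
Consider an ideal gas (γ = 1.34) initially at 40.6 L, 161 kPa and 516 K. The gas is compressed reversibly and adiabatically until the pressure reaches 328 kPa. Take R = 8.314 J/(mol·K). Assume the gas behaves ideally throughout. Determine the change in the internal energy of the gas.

n = P₁V₁/(RT₁) = 161×40.6/(8.314×516) = 1.52 mol.
Adiabatic: T₂/T₁ = (P₂/P₁)^((γ−1)/γ) ⇒ T₂ = 516×(2.04)^0.254 = 618 K; V₂ = 23.9 L.
For an ideal gas ΔU = nCvΔT with Cv = R/(γ−1) = 24.5 J/(mol·K).
ΔU = 1.52×24.5×(618−516) = 3800 J.

3800 J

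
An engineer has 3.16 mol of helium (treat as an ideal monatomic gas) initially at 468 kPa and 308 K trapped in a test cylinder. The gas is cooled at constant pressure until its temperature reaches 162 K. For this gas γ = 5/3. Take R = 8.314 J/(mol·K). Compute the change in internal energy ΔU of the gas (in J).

-5750 J

V₁ = nRT₁/P₁ = 3.16×8.314×308/468 = 17.3 L.
Isobaric: P stays 468 kPa; V/T = const ⇒ T₂ = 162 K, V₂ = 9.09 L.
For an ideal gas ΔU = nCvΔT with Cv = (3/2)R = 12.5 J/(mol·K).
ΔU = 3.16×12.5×(162−308) = -5750 J.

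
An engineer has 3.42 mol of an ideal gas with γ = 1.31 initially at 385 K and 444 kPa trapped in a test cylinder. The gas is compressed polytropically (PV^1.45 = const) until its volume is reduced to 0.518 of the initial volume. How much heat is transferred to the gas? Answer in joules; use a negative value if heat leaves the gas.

V₁ = nRT₁/P₁ = 3.42×8.314×385/444 = 24.7 L.
Polytropic n=1.45: T₂ = T₁(V₁/V₂)^(n−1) = 385×(1.93)^0.45 = 518 K; P₂ = P₁(V₁/V₂)^n = 1150 kPa.
W = (P₁V₁−P₂V₂)/(n−1) = (444×24.7−1150×12.8)/0.45 = -8380 J.
ΔU = nCvΔT = 3.42×26.8×(518−385) = 12200 J.
Q = ΔU + W = 3780 J.

3780 J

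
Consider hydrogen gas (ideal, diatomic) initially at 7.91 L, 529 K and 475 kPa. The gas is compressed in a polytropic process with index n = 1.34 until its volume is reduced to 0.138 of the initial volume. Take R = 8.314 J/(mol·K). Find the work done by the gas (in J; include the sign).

-10600 J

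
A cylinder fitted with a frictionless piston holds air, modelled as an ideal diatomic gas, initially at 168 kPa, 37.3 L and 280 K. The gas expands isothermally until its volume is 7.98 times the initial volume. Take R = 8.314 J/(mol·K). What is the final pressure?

21.1 kPa

Isothermal: T stays 280 K; PV = const ⇒ V₂ = 298 L, P₂ = 21.1 kPa.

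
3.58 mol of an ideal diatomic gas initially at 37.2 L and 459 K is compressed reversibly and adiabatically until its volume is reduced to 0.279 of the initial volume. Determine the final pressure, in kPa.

P₁ = nRT₁/V₁ = 3.58×8.314×459/37.2 = 367 kPa.
Adiabatic: TV^(γ−1) = const ⇒ T₂ = 459×(3.58)^0.400 = 765 K; PV^γ = const ⇒ P₂ = 2190 kPa.

2190 kPa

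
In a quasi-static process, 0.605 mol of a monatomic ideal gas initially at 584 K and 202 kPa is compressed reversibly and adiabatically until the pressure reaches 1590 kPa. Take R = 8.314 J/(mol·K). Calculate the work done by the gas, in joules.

V₁ = nRT₁/P₁ = 0.605×8.314×584/202 = 14.5 L.
Adiabatic: T₂/T₁ = (P₂/P₁)^((γ−1)/γ) ⇒ T₂ = 584×(7.87)^0.400 = 1330 K; V₂ = 4.22 L.
ΔU = nCvΔT = 0.605×12.5×(1330−584) = 5650 J.
Q = 0 for an adiabatic process, so W = −ΔU = -5650 J.

-5650 J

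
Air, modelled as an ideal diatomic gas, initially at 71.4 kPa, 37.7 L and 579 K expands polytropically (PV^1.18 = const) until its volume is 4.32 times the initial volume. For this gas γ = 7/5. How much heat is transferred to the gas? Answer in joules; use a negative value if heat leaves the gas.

n = P₁V₁/(RT₁) = 71.4×37.7/(8.314×579) = 0.559 mol.
Polytropic n=1.18: T₂ = T₁(V₁/V₂)^(n−1) = 579×(0.231)^0.18 = 445 K; P₂ = P₁(V₁/V₂)^n = 12.7 kPa.
W = (P₁V₁−P₂V₂)/(n−1) = (71.4×37.7−12.7×163)/0.18 = 3460 J.
ΔU = nCvΔT = 0.559×20.8×(445−579) = -1560 J.
Q = ΔU + W = 1900 J.

1900 J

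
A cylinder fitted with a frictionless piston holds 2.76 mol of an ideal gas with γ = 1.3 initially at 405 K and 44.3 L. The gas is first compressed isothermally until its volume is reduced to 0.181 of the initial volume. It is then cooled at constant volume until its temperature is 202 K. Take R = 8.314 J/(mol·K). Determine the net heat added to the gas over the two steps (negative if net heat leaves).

P₁ = nRT₁/V₁ = 2.76×8.314×405/44.3 = 210 kPa.
Step 1 — Isothermal: T stays 405 K; PV = const ⇒ V₂ = 8.02 L, P₂ = 1160 kPa.
ΔU = 0 (ideal gas, T constant).
W = nRT ln(V₂/V₁) = 2.76×8.314×405×ln(0.181) = -15900 J.
Q = ΔU + W = -15900 J.
State after step 1: P = 1160 kPa, V = 8.02 L, T = 405 K.
Step 2 — Isochoric: V stays 8.02 L; P/T = const ⇒ T₂ = 202 K, P₂ = 578 kPa.
W = 0 (no volume change).
ΔU = nCvΔT = 2.76×27.7×(202−405) = -15500 J.
Q = ΔU = -15500 J.
Net over both steps: W = -15900 J, Q = -31400 J, ΔU = -15500 J.

-31400 J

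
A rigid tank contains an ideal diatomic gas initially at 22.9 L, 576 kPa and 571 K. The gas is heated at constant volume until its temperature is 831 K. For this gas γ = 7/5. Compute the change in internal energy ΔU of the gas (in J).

15000 J

n = P₁V₁/(RT₁) = 576×22.9/(8.314×571) = 2.78 mol.
Isochoric: V stays 22.9 L; P/T = const ⇒ T₂ = 831 K, P₂ = 838 kPa.
For an ideal gas ΔU = nCvΔT with Cv = (5/2)R = 20.8 J/(mol·K).
ΔU = 2.78×20.8×(831−571) = 15000 J.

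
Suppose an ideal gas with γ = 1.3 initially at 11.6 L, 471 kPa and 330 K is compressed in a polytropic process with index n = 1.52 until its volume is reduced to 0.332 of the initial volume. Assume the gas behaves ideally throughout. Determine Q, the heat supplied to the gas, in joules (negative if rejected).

n = P₁V₁/(RT₁) = 471×11.6/(8.314×330) = 1.99 mol.
Polytropic n=1.52: T₂ = T₁(V₁/V₂)^(n−1) = 330×(3.01)^0.52 = 585 K; P₂ = P₁(V₁/V₂)^n = 2520 kPa.
W = (P₁V₁−P₂V₂)/(n−1) = (471×11.6−2520×3.85)/0.52 = -8130 J.
ΔU = nCvΔT = 1.99×27.7×(585−330) = 14100 J.
Q = ΔU + W = 5970 J.

5970 J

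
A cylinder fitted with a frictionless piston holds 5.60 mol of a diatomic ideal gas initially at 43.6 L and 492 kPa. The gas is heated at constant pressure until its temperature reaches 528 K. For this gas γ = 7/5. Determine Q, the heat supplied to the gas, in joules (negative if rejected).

T₁ = P₁V₁/(nR) = 492×43.6/(5.60×8.314) = 461 K.
Isobaric: P stays 492 kPa; V/T = const ⇒ T₂ = 528 K, V₂ = 50.0 L.
W = PΔV = 492×(50.0−43.6) kPa·L = 3130 J.
ΔU = nCvΔT = 5.60×20.8×(528−461) = 7830 J.
Q = ΔU + W = nCpΔT = 11000 J.

11000 J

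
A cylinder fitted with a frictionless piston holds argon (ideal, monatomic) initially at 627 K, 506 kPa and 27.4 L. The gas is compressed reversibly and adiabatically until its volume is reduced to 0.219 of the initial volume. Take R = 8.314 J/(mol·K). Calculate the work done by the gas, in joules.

n = P₁V₁/(RT₁) = 506×27.4/(8.314×627) = 2.66 mol.
Adiabatic: TV^(γ−1) = const ⇒ T₂ = 627×(4.57)^0.667 = 1730 K; PV^γ = const ⇒ P₂ = 6360 kPa.
ΔU = nCvΔT = 2.66×12.5×(1730−627) = 36400 J.
Q = 0 for an adiabatic process, so W = −ΔU = -36400 J.

-36400 J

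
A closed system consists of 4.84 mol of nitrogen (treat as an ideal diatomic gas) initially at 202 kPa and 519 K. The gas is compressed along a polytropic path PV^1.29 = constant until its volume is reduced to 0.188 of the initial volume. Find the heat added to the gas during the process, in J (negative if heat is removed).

V₁ = nRT₁/P₁ = 4.84×8.314×519/202 = 103 L.
Polytropic n=1.29: T₂ = T₁(V₁/V₂)^(n−1) = 519×(5.32)^0.29 = 843 K; P₂ = P₁(V₁/V₂)^n = 1740 kPa.
W = (P₁V₁−P₂V₂)/(n−1) = (202×103−1740×19.4)/0.29 = -44900 J.
ΔU = nCvΔT = 4.84×20.8×(843−519) = 32600 J.
Q = ΔU + W = -12400 J.

-12400 J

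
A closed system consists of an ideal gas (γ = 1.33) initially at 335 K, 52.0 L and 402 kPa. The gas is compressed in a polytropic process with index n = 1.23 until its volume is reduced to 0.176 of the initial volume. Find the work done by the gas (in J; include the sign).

-44600 J

n = P₁V₁/(RT₁) = 402×52.0/(8.314×335) = 7.51 mol.
Polytropic n=1.23: T₂ = T₁(V₁/V₂)^(n−1) = 335×(5.68)^0.23 = 500 K; P₂ = P₁(V₁/V₂)^n = 3410 kPa.
W = (P₁V₁−P₂V₂)/(n−1) = (402×52.0−3410×9.15)/0.23 = -44600 J.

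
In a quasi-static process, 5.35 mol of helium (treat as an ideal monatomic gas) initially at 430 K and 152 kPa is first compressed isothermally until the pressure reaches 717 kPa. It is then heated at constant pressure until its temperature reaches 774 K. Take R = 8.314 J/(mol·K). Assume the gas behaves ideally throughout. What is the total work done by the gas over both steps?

-14400 J

V₁ = nRT₁/P₁ = 5.35×8.314×430/152 = 126 L.
Step 1 — Isothermal: T stays 430 K; PV = const ⇒ V₂ = 26.7 L, P₂ = 717 kPa.
ΔU = 0 (ideal gas, T constant).
W = nRT ln(V₂/V₁) = 5.35×8.314×430×ln(0.212) = -29700 J.
Q = ΔU + W = -29700 J.
State after step 1: P = 717 kPa, V = 26.7 L, T = 430 K.
Step 2 — Isobaric: P stays 717 kPa; V/T = const ⇒ T₂ = 774 K, V₂ = 48.0 L.
W = PΔV = 717×(48.0−26.7) kPa·L = 15300 J.
ΔU = nCvΔT = 5.35×12.5×(774−430) = 23000 J.
Q = ΔU + W = nCpΔT = 38300 J.
Net over both steps: W = -14400 J, Q = 8580 J, ΔU = 23000 J.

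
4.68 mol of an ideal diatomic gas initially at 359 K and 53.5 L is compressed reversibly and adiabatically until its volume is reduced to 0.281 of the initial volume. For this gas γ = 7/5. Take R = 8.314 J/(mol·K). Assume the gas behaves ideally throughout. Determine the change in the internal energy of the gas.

P₁ = nRT₁/V₁ = 4.68×8.314×359/53.5 = 261 kPa.
Adiabatic: TV^(γ−1) = const ⇒ T₂ = 359×(3.56)^0.400 = 597 K; PV^γ = const ⇒ P₂ = 1540 kPa.
For an ideal gas ΔU = nCvΔT with Cv = (5/2)R = 20.8 J/(mol·K).
ΔU = 4.68×20.8×(597−359) = 23100 J.

23100 J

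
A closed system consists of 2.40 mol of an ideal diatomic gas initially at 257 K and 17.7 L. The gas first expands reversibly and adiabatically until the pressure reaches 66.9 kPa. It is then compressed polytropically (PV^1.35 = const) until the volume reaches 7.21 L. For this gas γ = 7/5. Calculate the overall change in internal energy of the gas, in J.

P₁ = nRT₁/V₁ = 2.40×8.314×257/17.7 = 290 kPa.
Step 1 — Adiabatic: T₂/T₁ = (P₂/P₁)^((γ−1)/γ) ⇒ T₂ = 257×(0.231)^0.286 = 169 K; V₂ = 50.4 L.
ΔU = nCvΔT = 2.40×20.8×(169−257) = -4390 J.
Q = 0 for an adiabatic process, so W = −ΔU = 4390 J.
State after step 1: P = 66.9 kPa, V = 50.4 L, T = 169 K.
Step 2 — Polytropic n=1.35: T₂ = T₁(V₁/V₂)^(n−1) = 169×(6.99)^0.35 = 334 K; P₂ = P₁(V₁/V₂)^n = 924 kPa.
W = (P₁V₁−P₂V₂)/(n−1) = (66.9×50.4−924×7.21)/0.35 = -9400 J.
ΔU = nCvΔT = 2.40×20.8×(334−169) = 8230 J.
Q = ΔU + W = -1180 J.
Net over both steps: W = -5010 J, Q = -1180 J, ΔU = 3840 J.

3840 J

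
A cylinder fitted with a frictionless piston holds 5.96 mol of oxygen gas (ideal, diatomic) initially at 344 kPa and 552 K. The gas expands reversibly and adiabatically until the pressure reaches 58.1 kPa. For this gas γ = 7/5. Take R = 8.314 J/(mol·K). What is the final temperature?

V₁ = nRT₁/P₁ = 5.96×8.314×552/344 = 79.5 L.
Adiabatic: T₂/T₁ = (P₂/P₁)^((γ−1)/γ) ⇒ T₂ = 552×(0.169)^0.286 = 332 K; V₂ = 283 L.

332 K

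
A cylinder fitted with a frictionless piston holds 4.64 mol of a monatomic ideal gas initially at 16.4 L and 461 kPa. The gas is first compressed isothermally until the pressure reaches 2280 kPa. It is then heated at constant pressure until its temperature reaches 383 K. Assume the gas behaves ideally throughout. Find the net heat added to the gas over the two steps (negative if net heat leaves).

T₁ = P₁V₁/(nR) = 461×16.4/(4.64×8.314) = 196 K.
Step 1 — Isothermal: T stays 196 K; PV = const ⇒ V₂ = 3.32 L, P₂ = 2280 kPa.
ΔU = 0 (ideal gas, T constant).
W = nRT ln(V₂/V₁) = 4.64×8.314×196×ln(0.202) = -12100 J.
Q = ΔU + W = -12100 J.
State after step 1: P = 2280 kPa, V = 3.32 L, T = 196 K.
Step 2 — Isobaric: P stays 2280 kPa; V/T = const ⇒ T₂ = 383 K, V₂ = 6.48 L.
W = PΔV = 2280×(6.48−3.32) kPa·L = 7210 J.
ΔU = nCvΔT = 4.64×12.5×(383−196) = 10800 J.
Q = ΔU + W = nCpΔT = 18000 J.
Net over both steps: W = -4870 J, Q = 5950 J, ΔU = 10800 J.

5950 J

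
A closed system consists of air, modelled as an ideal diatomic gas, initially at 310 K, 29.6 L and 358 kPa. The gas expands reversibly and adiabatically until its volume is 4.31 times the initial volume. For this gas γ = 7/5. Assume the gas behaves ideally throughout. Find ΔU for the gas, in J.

n = P₁V₁/(RT₁) = 358×29.6/(8.314×310) = 4.11 mol.
Adiabatic: TV^(γ−1) = const ⇒ T₂ = 310×(0.232)^0.400 = 173 K; PV^γ = const ⇒ P₂ = 46.3 kPa.
For an ideal gas ΔU = nCvΔT with Cv = (5/2)R = 20.8 J/(mol·K).
ΔU = 4.11×20.8×(173−310) = -11700 J.

-11700 J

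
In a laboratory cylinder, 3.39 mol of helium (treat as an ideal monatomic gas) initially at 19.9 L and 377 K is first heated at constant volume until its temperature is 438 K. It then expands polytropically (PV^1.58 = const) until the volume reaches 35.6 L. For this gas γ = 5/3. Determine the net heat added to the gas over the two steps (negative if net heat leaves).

3370 J

P₁ = nRT₁/V₁ = 3.39×8.314×377/19.9 = 534 kPa.
Step 1 — Isochoric: V stays 19.9 L; P/T = const ⇒ T₂ = 438 K, P₂ = 620 kPa.
W = 0 (no volume change).
ΔU = nCvΔT = 3.39×12.5×(438−377) = 2580 J.
Q = ΔU = 2580 J.
State after step 1: P = 620 kPa, V = 19.9 L, T = 438 K.
Step 2 — Polytropic n=1.58: T₂ = T₁(V₁/V₂)^(n−1) = 438×(0.559)^0.58 = 313 K; P₂ = P₁(V₁/V₂)^n = 247 kPa.
W = (P₁V₁−P₂V₂)/(n−1) = (620×19.9−247×35.6)/0.58 = 6090 J.
ΔU = nCvΔT = 3.39×12.5×(313−438) = -5300 J.
Q = ΔU + W = 792 J.
Net over both steps: W = 6090 J, Q = 3370 J, ΔU = -2720 J.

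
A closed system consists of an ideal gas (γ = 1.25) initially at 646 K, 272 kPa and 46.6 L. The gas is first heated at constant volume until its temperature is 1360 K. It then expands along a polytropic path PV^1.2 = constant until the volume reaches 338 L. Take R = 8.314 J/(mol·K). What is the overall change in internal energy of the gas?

21100 J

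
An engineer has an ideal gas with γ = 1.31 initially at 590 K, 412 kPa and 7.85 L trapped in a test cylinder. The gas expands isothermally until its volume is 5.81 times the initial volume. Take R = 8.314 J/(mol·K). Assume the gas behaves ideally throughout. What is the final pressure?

Isothermal: T stays 590 K; PV = const ⇒ V₂ = 45.6 L, P₂ = 70.9 kPa.

70.9 kPa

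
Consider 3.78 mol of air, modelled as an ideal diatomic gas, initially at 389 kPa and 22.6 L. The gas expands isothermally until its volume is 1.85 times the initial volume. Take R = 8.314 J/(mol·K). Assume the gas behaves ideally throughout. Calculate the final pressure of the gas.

210 kPa

T₁ = P₁V₁/(nR) = 389×22.6/(3.78×8.314) = 280 K.
Isothermal: T stays 280 K; PV = const ⇒ V₂ = 41.8 L, P₂ = 210 kPa.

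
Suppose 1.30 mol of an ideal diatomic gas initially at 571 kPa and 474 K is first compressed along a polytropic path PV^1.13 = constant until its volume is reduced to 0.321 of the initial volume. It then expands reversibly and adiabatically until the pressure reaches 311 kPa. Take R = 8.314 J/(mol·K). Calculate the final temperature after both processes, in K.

V₁ = nRT₁/P₁ = 1.30×8.314×474/571 = 8.97 L.
Step 1 — Polytropic n=1.13: T₂ = T₁(V₁/V₂)^(n−1) = 474×(3.12)^0.13 = 549 K; P₂ = P₁(V₁/V₂)^n = 2060 kPa.
W = (P₁V₁−P₂V₂)/(n−1) = (571×8.97−2060×2.88)/0.13 = -6270 J.
ΔU = nCvΔT = 1.30×20.8×(549−474) = 2040 J.
Q = ΔU + W = -4230 J.
State after step 1: P = 2060 kPa, V = 2.88 L, T = 549 K.
Step 2 — Adiabatic: T₂/T₁ = (P₂/P₁)^((γ−1)/γ) ⇒ T₂ = 549×(0.151)^0.286 = 320 K; V₂ = 11.1 L.
ΔU = nCvΔT = 1.30×20.8×(320−549) = -6200 J.
Q = 0 for an adiabatic process, so W = −ΔU = 6200 J.
Net over both steps: W = -74.6 J, Q = -4230 J, ΔU = -4160 J.

320 K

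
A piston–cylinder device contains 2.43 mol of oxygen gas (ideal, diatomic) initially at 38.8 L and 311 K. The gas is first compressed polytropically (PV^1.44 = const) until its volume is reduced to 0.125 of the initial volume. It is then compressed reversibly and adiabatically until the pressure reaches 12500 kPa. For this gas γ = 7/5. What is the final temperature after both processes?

P₁ = nRT₁/V₁ = 2.43×8.314×311/38.8 = 162 kPa.
Step 1 — Polytropic n=1.44: T₂ = T₁(V₁/V₂)^(n−1) = 311×(8.00)^0.44 = 776 K; P₂ = P₁(V₁/V₂)^n = 3230 kPa.
W = (P₁V₁−P₂V₂)/(n−1) = (162×38.8−3230×4.85)/0.44 = -21400 J.
ΔU = nCvΔT = 2.43×20.8×(776−311) = 23500 J.
Q = ΔU + W = 2140 J.
State after step 1: P = 3230 kPa, V = 4.85 L, T = 776 K.
Step 2 — Adiabatic: T₂/T₁ = (P₂/P₁)^((γ−1)/γ) ⇒ T₂ = 776×(3.86)^0.286 = 1140 K; V₂ = 1.85 L.
ΔU = nCvΔT = 2.43×20.8×(1140−776) = 18500 J.
Q = 0 for an adiabatic process, so W = −ΔU = -18500 J.
Net over both steps: W = -39900 J, Q = 2140 J, ΔU = 42000 J.

1140 K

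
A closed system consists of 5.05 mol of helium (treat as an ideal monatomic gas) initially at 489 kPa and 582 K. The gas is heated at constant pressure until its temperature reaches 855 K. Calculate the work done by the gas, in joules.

11500 J

V₁ = nRT₁/P₁ = 5.05×8.314×582/489 = 50.0 L.
Isobaric: P stays 489 kPa; V/T = const ⇒ T₂ = 855 K, V₂ = 73.4 L.
W = PΔV = 489×(73.4−50.0) kPa·L = 11500 J.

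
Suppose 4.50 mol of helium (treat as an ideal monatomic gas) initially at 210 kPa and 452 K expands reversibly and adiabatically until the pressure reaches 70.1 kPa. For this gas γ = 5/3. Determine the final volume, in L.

156 L

V₁ = nRT₁/P₁ = 4.50×8.314×452/210 = 80.5 L.
Adiabatic: T₂/T₁ = (P₂/P₁)^((γ−1)/γ) ⇒ T₂ = 452×(0.334)^0.400 = 291 K; V₂ = 156 L.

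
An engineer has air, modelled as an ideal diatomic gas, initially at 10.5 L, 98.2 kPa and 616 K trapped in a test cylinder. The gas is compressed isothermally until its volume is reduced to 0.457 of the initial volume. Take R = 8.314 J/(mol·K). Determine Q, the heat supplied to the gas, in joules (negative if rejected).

-807 J

n = P₁V₁/(RT₁) = 98.2×10.5/(8.314×616) = 0.201 mol.
Isothermal: T stays 616 K; PV = const ⇒ V₂ = 4.80 L, P₂ = 215 kPa.
ΔU = 0 (ideal gas, T constant).
W = nRT ln(V₂/V₁) = 0.201×8.314×616×ln(0.457) = -807 J.
Q = ΔU + W = -807 J.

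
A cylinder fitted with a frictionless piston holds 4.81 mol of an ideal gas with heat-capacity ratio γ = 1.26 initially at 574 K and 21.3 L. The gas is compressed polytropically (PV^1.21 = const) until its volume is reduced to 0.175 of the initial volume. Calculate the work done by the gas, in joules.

-48300 J

P₁ = nRT₁/V₁ = 4.81×8.314×574/21.3 = 1080 kPa.
Polytropic n=1.21: T₂ = T₁(V₁/V₂)^(n−1) = 574×(5.71)^0.21 = 828 K; P₂ = P₁(V₁/V₂)^n = 8880 kPa.
W = (P₁V₁−P₂V₂)/(n−1) = (1080×21.3−8880×3.73)/0.21 = -48300 J.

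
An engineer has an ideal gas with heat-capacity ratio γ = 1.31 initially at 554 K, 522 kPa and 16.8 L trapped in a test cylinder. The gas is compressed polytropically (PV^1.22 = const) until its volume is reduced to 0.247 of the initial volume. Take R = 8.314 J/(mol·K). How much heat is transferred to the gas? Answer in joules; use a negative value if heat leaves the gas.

-4170 J

n = P₁V₁/(RT₁) = 522×16.8/(8.314×554) = 1.90 mol.
Polytropic n=1.22: T₂ = T₁(V₁/V₂)^(n−1) = 554×(4.05)^0.22 = 754 K; P₂ = P₁(V₁/V₂)^n = 2870 kPa.
W = (P₁V₁−P₂V₂)/(n−1) = (522×16.8−2870×4.15)/0.22 = -14400 J.
ΔU = nCvΔT = 1.90×26.8×(754−554) = 10200 J.
Q = ΔU + W = -4170 J.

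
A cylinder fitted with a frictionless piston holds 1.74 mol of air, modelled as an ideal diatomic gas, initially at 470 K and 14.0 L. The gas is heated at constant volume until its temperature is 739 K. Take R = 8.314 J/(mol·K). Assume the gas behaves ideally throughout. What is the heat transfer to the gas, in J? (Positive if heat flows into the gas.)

9730 J

P₁ = nRT₁/V₁ = 1.74×8.314×470/14.0 = 486 kPa.
Isochoric: V stays 14.0 L; P/T = const ⇒ T₂ = 739 K, P₂ = 764 kPa.
W = 0 (no volume change).
ΔU = nCvΔT = 1.74×20.8×(739−470) = 9730 J.
Q = ΔU = 9730 J.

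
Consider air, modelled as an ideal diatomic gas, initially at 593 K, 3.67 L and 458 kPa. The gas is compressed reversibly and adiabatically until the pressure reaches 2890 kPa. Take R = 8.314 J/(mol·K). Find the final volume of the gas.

Adiabatic: T₂/T₁ = (P₂/P₁)^((γ−1)/γ) ⇒ T₂ = 593×(6.31)^0.286 = 1000 K; V₂ = 0.984 L.

0.984 L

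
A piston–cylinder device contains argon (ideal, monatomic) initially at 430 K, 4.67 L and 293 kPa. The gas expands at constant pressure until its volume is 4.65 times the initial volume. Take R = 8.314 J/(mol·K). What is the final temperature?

2000 K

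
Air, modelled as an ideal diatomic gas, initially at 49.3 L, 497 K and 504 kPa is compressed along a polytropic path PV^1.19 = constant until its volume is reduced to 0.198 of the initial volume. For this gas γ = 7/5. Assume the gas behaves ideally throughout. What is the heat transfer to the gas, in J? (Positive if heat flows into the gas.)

-24700 J

n = P₁V₁/(RT₁) = 504×49.3/(8.314×497) = 6.01 mol.
Polytropic n=1.19: T₂ = T₁(V₁/V₂)^(n−1) = 497×(5.05)^0.19 = 676 K; P₂ = P₁(V₁/V₂)^n = 3460 kPa.
W = (P₁V₁−P₂V₂)/(n−1) = (504×49.3−3460×9.76)/0.19 = -47100 J.
ΔU = nCvΔT = 6.01×20.8×(676−497) = 22400 J.
Q = ΔU + W = -24700 J.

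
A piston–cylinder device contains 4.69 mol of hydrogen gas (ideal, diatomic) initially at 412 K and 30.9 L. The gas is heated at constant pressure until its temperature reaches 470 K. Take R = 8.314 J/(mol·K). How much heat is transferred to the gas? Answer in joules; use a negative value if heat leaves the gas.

7920 J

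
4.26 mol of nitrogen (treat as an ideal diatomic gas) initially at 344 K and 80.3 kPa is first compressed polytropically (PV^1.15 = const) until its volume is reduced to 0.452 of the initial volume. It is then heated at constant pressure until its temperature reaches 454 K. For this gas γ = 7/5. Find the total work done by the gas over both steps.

-7920 J

V₁ = nRT₁/P₁ = 4.26×8.314×344/80.3 = 152 L.
Step 1 — Polytropic n=1.15: T₂ = T₁(V₁/V₂)^(n−1) = 344×(2.21)^0.15 = 388 K; P₂ = P₁(V₁/V₂)^n = 200 kPa.
W = (P₁V₁−P₂V₂)/(n−1) = (80.3×152−200×68.6)/0.15 = -10300 J.
ΔU = nCvΔT = 4.26×20.8×(388−344) = 3850 J.
Q = ΔU + W = -6420 J.
State after step 1: P = 200 kPa, V = 68.6 L, T = 388 K.
Step 2 — Isobaric: P stays 200 kPa; V/T = const ⇒ T₂ = 454 K, V₂ = 80.3 L.
W = PΔV = 200×(80.3−68.6) kPa·L = 2350 J.
ΔU = nCvΔT = 4.26×20.8×(454−388) = 5890 J.
Q = ΔU + W = nCpΔT = 8240 J.
Net over both steps: W = -7920 J, Q = 1820 J, ΔU = 9740 J.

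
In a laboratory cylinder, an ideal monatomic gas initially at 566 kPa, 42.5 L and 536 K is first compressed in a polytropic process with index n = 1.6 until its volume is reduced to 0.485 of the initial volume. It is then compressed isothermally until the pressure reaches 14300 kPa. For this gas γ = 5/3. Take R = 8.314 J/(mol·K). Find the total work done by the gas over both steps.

-98700 J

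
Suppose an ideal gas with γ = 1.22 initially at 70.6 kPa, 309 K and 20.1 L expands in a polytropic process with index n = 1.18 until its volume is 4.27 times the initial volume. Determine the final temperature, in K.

238 K

Polytropic n=1.18: T₂ = T₁(V₁/V₂)^(n−1) = 309×(0.234)^0.18 = 238 K; P₂ = P₁(V₁/V₂)^n = 12.7 kPa.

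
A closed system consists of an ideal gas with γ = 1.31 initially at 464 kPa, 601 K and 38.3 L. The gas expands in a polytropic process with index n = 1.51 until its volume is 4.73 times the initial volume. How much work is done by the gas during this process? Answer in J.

n = P₁V₁/(RT₁) = 464×38.3/(8.314×601) = 3.56 mol.
Polytropic n=1.51: T₂ = T₁(V₁/V₂)^(n−1) = 601×(0.211)^0.51 = 272 K; P₂ = P₁(V₁/V₂)^n = 44.4 kPa.
W = (P₁V₁−P₂V₂)/(n−1) = (464×38.3−44.4×181)/0.51 = 19100 J.

19100 J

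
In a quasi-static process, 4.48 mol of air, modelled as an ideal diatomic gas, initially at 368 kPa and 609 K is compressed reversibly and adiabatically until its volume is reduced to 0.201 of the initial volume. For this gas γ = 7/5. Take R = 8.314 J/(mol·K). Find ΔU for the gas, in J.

V₁ = nRT₁/P₁ = 4.48×8.314×609/368 = 61.6 L.
Adiabatic: TV^(γ−1) = const ⇒ T₂ = 609×(4.98)^0.400 = 1160 K; PV^γ = const ⇒ P₂ = 3480 kPa.
For an ideal gas ΔU = nCvΔT with Cv = (5/2)R = 20.8 J/(mol·K).
ΔU = 4.48×20.8×(1160−609) = 51000 J.

51000 J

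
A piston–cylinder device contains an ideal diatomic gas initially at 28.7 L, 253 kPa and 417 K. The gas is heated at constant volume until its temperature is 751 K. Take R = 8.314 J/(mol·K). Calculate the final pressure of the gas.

456 kPa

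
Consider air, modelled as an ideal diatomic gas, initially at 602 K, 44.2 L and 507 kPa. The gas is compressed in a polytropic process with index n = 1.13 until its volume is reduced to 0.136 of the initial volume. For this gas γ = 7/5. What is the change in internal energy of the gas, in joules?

16600 J

n = P₁V₁/(RT₁) = 507×44.2/(8.314×602) = 4.48 mol.
Polytropic n=1.13: T₂ = T₁(V₁/V₂)^(n−1) = 602×(7.35)^0.13 = 780 K; P₂ = P₁(V₁/V₂)^n = 4830 kPa.
For an ideal gas ΔU = nCvΔT with Cv = (5/2)R = 20.8 J/(mol·K).
ΔU = 4.48×20.8×(780−602) = 16600 J.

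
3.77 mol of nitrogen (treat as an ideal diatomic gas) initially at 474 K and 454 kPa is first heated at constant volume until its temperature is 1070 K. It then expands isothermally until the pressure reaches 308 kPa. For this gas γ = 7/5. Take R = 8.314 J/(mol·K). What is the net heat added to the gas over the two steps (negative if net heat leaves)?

V₁ = nRT₁/P₁ = 3.77×8.314×474/454 = 32.7 L.
Step 1 — Isochoric: V stays 32.7 L; P/T = const ⇒ T₂ = 1070 K, P₂ = 1020 kPa.
W = 0 (no volume change).
ΔU = nCvΔT = 3.77×20.8×(1070−474) = 46700 J.
Q = ΔU = 46700 J.
State after step 1: P = 1020 kPa, V = 32.7 L, T = 1070 K.
Step 2 — Isothermal: T stays 1070 K; PV = const ⇒ V₂ = 109 L, P₂ = 308 kPa.
ΔU = 0 (ideal gas, T constant).
W = nRT ln(V₂/V₁) = 3.77×8.314×1070×ln(3.33) = 40300 J.
Q = ΔU + W = 40300 J.
Net over both steps: W = 40300 J, Q = 87000 J, ΔU = 46700 J.

87000 J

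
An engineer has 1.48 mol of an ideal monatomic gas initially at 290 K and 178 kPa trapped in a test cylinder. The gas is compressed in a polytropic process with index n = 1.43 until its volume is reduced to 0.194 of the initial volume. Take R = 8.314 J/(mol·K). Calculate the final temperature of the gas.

587 K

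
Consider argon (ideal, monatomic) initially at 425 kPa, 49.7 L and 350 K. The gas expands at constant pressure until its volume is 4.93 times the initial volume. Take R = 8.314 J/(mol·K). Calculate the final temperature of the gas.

1730 K

Isobaric: P stays 425 kPa; V/T = const ⇒ T₂ = 1730 K, V₂ = 245 L.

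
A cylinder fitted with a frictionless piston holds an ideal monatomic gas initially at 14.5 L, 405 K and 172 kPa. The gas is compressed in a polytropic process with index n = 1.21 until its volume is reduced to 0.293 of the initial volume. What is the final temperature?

524 K

Polytropic n=1.21: T₂ = T₁(V₁/V₂)^(n−1) = 405×(3.41)^0.21 = 524 K; P₂ = P₁(V₁/V₂)^n = 760 kPa.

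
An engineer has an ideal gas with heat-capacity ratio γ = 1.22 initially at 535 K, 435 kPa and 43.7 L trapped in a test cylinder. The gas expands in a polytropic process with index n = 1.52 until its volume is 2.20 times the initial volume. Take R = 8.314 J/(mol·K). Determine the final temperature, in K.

Polytropic n=1.52: T₂ = T₁(V₁/V₂)^(n−1) = 535×(0.455)^0.52 = 355 K; P₂ = P₁(V₁/V₂)^n = 131 kPa.

355 K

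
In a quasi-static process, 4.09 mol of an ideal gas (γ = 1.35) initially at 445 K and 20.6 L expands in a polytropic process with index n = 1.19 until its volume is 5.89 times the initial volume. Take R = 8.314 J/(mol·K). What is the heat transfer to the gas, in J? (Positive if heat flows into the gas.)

P₁ = nRT₁/V₁ = 4.09×8.314×445/20.6 = 735 kPa.
Polytropic n=1.19: T₂ = T₁(V₁/V₂)^(n−1) = 445×(0.170)^0.19 = 318 K; P₂ = P₁(V₁/V₂)^n = 89.0 kPa.
W = (P₁V₁−P₂V₂)/(n−1) = (735×20.6−89.0×121)/0.19 = 22800 J.
ΔU = nCvΔT = 4.09×23.8×(318−445) = -12400 J.
Q = ΔU + W = 10400 J.

10400 J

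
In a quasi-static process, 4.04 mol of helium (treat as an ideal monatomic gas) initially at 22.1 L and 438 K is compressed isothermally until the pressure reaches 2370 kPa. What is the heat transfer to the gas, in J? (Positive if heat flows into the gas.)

P₁ = nRT₁/V₁ = 4.04×8.314×438/22.1 = 666 kPa.
Isothermal: T stays 438 K; PV = const ⇒ V₂ = 6.21 L, P₂ = 2370 kPa.
ΔU = 0 (ideal gas, T constant).
W = nRT ln(V₂/V₁) = 4.04×8.314×438×ln(0.281) = -18700 J.
Q = ΔU + W = -18700 J.

-18700 J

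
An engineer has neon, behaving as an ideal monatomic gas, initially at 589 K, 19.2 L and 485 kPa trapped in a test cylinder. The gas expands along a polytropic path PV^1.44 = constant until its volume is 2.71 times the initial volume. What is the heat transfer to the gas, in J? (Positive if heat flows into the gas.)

n = P₁V₁/(RT₁) = 485×19.2/(8.314×589) = 1.90 mol.
Polytropic n=1.44: T₂ = T₁(V₁/V₂)^(n−1) = 589×(0.369)^0.44 = 380 K; P₂ = P₁(V₁/V₂)^n = 115 kPa.
W = (P₁V₁−P₂V₂)/(n−1) = (485×19.2−115×52.0)/0.44 = 7520 J.
ΔU = nCvΔT = 1.90×12.5×(380−589) = -4960 J.
Q = ΔU + W = 2560 J.

2560 J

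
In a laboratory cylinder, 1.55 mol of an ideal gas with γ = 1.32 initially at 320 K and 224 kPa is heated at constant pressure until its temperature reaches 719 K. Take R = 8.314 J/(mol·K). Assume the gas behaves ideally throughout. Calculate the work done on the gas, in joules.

-5140 J

V₁ = nRT₁/P₁ = 1.55×8.314×320/224 = 18.4 L.
Isobaric: P stays 224 kPa; V/T = const ⇒ T₂ = 719 K, V₂ = 41.4 L.
W = PΔV = 224×(41.4−18.4) kPa·L = 5140 J.
Work done on the gas = −W_by = -5140 J.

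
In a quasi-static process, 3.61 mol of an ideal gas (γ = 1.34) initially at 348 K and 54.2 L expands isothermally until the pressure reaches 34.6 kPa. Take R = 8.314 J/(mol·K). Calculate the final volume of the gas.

P₁ = nRT₁/V₁ = 3.61×8.314×348/54.2 = 193 kPa.
Isothermal: T stays 348 K; PV = const ⇒ V₂ = 302 L, P₂ = 34.6 kPa.

302 L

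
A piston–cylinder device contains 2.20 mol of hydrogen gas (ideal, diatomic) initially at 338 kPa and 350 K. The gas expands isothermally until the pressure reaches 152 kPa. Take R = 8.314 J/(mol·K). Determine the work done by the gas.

5120 J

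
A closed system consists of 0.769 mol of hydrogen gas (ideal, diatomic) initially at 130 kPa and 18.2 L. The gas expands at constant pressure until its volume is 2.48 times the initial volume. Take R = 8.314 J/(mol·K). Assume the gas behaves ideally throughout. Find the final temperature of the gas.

T₁ = P₁V₁/(nR) = 130×18.2/(0.769×8.314) = 370 K.
Isobaric: P stays 130 kPa; V/T = const ⇒ T₂ = 918 K, V₂ = 45.1 L.

918 K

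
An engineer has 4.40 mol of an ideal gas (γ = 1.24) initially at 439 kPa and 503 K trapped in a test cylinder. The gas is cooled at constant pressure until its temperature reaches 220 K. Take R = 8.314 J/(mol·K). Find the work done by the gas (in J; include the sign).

-10400 J

V₁ = nRT₁/P₁ = 4.40×8.314×503/439 = 41.9 L.
Isobaric: P stays 439 kPa; V/T = const ⇒ T₂ = 220 K, V₂ = 18.3 L.
W = PΔV = 439×(18.3−41.9) kPa·L = -10400 J.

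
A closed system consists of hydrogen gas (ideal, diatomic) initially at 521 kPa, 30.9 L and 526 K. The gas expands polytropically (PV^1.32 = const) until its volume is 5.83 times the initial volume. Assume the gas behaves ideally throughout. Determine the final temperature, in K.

Polytropic n=1.32: T₂ = T₁(V₁/V₂)^(n−1) = 526×(0.172)^0.32 = 299 K; P₂ = P₁(V₁/V₂)^n = 50.8 kPa.

299 K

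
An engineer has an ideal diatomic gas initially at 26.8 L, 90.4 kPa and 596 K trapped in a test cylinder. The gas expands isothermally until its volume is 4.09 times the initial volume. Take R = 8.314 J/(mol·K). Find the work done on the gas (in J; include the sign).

-3410 J

n = P₁V₁/(RT₁) = 90.4×26.8/(8.314×596) = 0.489 mol.
Isothermal: T stays 596 K; PV = const ⇒ V₂ = 110 L, P₂ = 22.1 kPa.
W = nRT ln(V₂/V₁) = 0.489×8.314×596×ln(4.09) = 3410 J.
Work done on the gas = −W_by = -3410 J.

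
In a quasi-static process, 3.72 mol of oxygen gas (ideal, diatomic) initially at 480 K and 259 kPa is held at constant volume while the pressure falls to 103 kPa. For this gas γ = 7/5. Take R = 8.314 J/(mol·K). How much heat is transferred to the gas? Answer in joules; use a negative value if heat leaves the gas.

-22400 J

V₁ = nRT₁/P₁ = 3.72×8.314×480/259 = 57.3 L.
Isochoric: V stays 57.3 L; P/T = const ⇒ T₂ = 191 K, P₂ = 103 kPa.
W = 0 (no volume change).
ΔU = nCvΔT = 3.72×20.8×(191−480) = -22400 J.
Q = ΔU = -22400 J.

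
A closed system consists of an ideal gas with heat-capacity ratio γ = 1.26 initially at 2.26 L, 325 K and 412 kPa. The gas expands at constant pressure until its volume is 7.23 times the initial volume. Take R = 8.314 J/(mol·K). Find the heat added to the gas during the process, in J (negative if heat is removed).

28100 J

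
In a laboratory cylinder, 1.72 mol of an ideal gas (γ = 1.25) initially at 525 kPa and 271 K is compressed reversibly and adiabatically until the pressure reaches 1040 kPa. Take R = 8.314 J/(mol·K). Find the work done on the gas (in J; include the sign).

V₁ = nRT₁/P₁ = 1.72×8.314×271/525 = 7.38 L.
Adiabatic: T₂/T₁ = (P₂/P₁)^((γ−1)/γ) ⇒ T₂ = 271×(1.98)^0.200 = 311 K; V₂ = 4.27 L.
ΔU = nCvΔT = 1.72×33.3×(311−271) = 2270 J.
Q = 0 for an adiabatic process, so W = −ΔU = -2270 J.
Work done on the gas = −W_by = 2270 J.

2270 J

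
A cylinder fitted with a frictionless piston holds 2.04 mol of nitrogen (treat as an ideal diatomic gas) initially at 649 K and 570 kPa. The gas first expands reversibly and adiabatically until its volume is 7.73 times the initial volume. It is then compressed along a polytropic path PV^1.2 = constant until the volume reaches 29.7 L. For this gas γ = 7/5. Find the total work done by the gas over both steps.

6120 J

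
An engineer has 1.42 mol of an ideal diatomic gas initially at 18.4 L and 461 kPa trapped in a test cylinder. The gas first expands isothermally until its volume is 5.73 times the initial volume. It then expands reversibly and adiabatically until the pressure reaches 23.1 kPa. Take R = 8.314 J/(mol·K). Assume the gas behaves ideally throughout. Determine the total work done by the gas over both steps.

21200 J

T₁ = P₁V₁/(nR) = 461×18.4/(1.42×8.314) = 718 K.
Step 1 — Isothermal: T stays 718 K; PV = const ⇒ V₂ = 105 L, P₂ = 80.5 kPa.
ΔU = 0 (ideal gas, T constant).
W = nRT ln(V₂/V₁) = 1.42×8.314×718×ln(5.73) = 14800 J.
Q = ΔU + W = 14800 J.
State after step 1: P = 80.5 kPa, V = 105 L, T = 718 K.
Step 2 — Adiabatic: T₂/T₁ = (P₂/P₁)^((γ−1)/γ) ⇒ T₂ = 718×(0.287)^0.286 = 503 K; V₂ = 257 L.
ΔU = nCvΔT = 1.42×20.8×(503−718) = -6360 J.
Q = 0 for an adiabatic process, so W = −ΔU = 6360 J.
Net over both steps: W = 21200 J, Q = 14800 J, ΔU = -6360 J.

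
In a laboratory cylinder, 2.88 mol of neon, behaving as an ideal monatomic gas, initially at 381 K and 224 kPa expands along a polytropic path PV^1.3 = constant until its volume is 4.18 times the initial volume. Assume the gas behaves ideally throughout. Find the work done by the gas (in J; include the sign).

10600 J

V₁ = nRT₁/P₁ = 2.88×8.314×381/224 = 40.7 L.
Polytropic n=1.3: T₂ = T₁(V₁/V₂)^(n−1) = 381×(0.239)^0.30 = 248 K; P₂ = P₁(V₁/V₂)^n = 34.9 kPa.
W = (P₁V₁−P₂V₂)/(n−1) = (224×40.7−34.9×170)/0.30 = 10600 J.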